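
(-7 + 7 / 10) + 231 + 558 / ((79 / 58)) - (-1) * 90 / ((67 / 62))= 37985451 / 52930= 717.65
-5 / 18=-0.28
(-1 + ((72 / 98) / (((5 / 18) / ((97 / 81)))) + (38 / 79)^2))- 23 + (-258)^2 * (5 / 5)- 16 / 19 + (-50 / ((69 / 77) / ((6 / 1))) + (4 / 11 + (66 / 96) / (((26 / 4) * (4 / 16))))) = 12652661345020737 / 191103102190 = 66208.56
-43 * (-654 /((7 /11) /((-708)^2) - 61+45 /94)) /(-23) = 20.20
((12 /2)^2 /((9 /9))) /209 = 36 /209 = 0.17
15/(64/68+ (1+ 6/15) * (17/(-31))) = 86.49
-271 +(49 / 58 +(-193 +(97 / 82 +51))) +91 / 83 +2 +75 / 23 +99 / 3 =-843492077 / 2269801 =-371.61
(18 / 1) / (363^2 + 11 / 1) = 9 / 65890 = 0.00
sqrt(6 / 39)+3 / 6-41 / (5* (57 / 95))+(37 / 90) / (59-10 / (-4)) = -145681 / 11070+sqrt(26) / 13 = -12.77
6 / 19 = 0.32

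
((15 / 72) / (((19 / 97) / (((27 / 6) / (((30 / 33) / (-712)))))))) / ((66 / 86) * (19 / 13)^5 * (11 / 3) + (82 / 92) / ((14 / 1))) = -732296188895271 / 3678440432665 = -199.08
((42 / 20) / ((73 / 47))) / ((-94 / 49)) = -1029 / 1460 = -0.70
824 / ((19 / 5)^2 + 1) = 10300 / 193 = 53.37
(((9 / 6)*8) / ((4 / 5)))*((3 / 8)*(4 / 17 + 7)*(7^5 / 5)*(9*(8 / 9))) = 18605349 / 17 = 1094432.29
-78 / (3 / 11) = -286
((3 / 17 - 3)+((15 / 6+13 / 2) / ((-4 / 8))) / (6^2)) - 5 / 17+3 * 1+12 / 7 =261 / 238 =1.10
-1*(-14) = 14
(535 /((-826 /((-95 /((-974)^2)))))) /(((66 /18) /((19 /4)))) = 2897025 /34478680544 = 0.00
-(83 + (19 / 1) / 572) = -47495 / 572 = -83.03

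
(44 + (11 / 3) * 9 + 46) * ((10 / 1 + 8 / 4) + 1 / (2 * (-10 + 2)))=1468.31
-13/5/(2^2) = -13/20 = -0.65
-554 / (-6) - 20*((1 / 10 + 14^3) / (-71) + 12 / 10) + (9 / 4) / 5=3585937 / 4260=841.77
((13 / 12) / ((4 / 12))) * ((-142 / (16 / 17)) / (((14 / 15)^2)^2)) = -794356875 / 1229312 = -646.18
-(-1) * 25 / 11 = 25 / 11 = 2.27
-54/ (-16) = 27/ 8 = 3.38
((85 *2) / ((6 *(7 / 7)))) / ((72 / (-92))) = -1955 / 54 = -36.20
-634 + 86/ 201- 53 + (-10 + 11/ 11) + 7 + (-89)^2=1453718/ 201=7232.43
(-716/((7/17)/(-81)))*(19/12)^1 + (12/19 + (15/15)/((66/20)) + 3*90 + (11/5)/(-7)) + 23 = 4900363463/21945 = 223302.05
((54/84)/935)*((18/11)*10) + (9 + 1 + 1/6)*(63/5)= 18446739/143990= 128.11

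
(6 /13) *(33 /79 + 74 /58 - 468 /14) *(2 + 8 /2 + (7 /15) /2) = -95170658 /1042405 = -91.30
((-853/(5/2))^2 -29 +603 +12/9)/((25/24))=112313.06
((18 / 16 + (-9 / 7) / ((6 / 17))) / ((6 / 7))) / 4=-47 / 64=-0.73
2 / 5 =0.40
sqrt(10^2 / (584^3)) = 5* sqrt(146) / 85264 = 0.00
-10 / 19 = -0.53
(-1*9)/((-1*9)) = 1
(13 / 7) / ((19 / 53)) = 689 / 133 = 5.18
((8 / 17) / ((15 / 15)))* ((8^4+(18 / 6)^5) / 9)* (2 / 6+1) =138848 / 459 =302.50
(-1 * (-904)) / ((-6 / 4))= -1808 / 3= -602.67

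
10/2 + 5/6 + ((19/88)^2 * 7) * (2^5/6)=10997/1452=7.57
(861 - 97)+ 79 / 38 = 29111 / 38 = 766.08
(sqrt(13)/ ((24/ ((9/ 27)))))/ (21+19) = sqrt(13)/ 2880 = 0.00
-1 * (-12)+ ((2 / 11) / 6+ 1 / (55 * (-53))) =105202 / 8745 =12.03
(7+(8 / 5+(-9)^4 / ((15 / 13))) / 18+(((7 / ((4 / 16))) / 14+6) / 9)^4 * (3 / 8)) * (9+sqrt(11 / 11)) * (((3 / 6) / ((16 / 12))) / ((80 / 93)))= 219135497 / 155520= 1409.05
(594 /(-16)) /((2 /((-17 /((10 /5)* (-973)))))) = -5049 /31136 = -0.16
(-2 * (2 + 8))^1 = -20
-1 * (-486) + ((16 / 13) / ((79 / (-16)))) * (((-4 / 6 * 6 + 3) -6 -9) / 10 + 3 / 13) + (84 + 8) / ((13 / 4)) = 34355394 / 66755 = 514.65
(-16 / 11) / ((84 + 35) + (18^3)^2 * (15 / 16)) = -16 / 350752369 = -0.00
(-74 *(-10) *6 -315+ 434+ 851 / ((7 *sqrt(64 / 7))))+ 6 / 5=851 *sqrt(7) / 56+ 22801 / 5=4600.41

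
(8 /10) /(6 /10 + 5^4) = 0.00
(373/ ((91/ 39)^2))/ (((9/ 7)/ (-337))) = -125701/ 7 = -17957.29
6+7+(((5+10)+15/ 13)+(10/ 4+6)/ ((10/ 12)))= 2558/ 65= 39.35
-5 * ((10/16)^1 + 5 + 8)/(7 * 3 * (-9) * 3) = 545/4536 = 0.12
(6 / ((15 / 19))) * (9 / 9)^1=38 / 5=7.60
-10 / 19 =-0.53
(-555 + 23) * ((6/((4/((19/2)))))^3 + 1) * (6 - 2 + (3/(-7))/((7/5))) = -637098823/112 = -5688382.35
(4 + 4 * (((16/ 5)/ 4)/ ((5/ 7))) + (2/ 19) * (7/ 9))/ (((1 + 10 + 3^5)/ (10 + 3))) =237913/ 542925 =0.44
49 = 49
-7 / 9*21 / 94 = -49 / 282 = -0.17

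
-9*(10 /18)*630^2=-1984500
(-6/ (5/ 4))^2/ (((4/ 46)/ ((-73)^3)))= -2576848608/ 25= -103073944.32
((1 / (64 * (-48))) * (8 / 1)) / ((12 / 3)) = -1 / 1536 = -0.00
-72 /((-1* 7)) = 72 /7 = 10.29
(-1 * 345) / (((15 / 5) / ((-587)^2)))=-39625435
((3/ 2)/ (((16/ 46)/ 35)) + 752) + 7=14559/ 16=909.94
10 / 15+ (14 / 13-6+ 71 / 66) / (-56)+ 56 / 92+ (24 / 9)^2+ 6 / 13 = 29561689 / 3315312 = 8.92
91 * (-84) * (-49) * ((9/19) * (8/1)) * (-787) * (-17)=360805300128/19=18989752638.32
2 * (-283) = -566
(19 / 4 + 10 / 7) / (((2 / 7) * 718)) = 173 / 5744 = 0.03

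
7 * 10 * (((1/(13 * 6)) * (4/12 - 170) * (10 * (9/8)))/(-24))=89075/1248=71.37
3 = 3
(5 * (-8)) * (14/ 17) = -32.94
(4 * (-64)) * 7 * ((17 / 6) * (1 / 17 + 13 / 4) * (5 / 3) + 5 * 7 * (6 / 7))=-81760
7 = 7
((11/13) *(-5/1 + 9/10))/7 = -451/910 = -0.50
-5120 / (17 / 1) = -5120 / 17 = -301.18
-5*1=-5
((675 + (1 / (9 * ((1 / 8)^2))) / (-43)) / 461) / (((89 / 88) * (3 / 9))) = 22982168 / 5292741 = 4.34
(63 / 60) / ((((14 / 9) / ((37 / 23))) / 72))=8991 / 115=78.18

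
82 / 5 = 16.40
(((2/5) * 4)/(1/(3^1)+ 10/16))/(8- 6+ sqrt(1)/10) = 128/161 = 0.80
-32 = -32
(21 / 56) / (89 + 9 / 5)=15 / 3632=0.00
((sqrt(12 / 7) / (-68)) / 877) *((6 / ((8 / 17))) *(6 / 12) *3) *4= -9 *sqrt(21) / 24556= -0.00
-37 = -37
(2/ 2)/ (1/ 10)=10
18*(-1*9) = -162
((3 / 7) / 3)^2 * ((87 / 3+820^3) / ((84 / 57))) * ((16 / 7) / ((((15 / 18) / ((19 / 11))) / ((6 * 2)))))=57324631239072 / 132055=434096635.79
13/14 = 0.93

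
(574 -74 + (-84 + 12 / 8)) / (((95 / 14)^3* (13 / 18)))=4124232 / 2229175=1.85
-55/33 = -5/3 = -1.67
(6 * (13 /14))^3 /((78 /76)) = 57798 /343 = 168.51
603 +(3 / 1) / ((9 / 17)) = 1826 / 3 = 608.67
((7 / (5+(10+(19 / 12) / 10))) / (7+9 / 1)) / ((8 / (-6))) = -315 / 14552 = -0.02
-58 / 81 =-0.72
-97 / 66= -1.47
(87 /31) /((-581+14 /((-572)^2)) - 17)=-14232504 /3032668279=-0.00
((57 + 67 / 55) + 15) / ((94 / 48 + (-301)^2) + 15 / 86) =4155864 / 5142633815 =0.00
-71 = -71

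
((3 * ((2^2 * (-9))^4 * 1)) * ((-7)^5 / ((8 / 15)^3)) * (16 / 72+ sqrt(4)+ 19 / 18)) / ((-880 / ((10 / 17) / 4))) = 305782900.43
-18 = -18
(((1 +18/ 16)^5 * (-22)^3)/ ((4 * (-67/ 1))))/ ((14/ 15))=28347445005/ 15368192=1844.55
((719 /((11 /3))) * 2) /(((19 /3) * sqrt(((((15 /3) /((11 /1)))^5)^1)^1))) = 142362 * sqrt(55) /2375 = 444.54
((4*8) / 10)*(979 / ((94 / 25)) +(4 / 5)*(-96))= 690232 / 1175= 587.43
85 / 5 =17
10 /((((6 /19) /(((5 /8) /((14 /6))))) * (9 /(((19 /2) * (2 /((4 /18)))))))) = 9025 /112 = 80.58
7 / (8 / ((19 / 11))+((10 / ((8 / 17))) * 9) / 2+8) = 1064 / 16455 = 0.06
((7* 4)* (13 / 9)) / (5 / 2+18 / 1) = 728 / 369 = 1.97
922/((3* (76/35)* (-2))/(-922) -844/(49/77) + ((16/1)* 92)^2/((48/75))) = 1062605/3900375472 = 0.00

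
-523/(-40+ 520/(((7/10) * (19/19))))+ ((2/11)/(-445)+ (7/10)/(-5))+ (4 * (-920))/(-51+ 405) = -16027976549/1420920600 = -11.28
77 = 77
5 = 5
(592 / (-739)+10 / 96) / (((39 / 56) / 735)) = -735.51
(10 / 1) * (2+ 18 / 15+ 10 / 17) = 37.88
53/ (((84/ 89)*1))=4717/ 84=56.15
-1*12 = -12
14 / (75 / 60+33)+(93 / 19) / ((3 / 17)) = 73263 / 2603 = 28.15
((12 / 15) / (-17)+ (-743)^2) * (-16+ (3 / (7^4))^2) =-4328134781793927 / 490008085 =-8832782.39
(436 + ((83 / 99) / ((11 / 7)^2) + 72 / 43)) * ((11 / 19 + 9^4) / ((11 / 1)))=1480421217730 / 5666067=261278.45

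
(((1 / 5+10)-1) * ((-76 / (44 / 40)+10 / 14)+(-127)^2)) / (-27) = -56886728 / 10395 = -5472.51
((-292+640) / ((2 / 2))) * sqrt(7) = 348 * sqrt(7) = 920.72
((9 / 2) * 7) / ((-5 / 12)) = -378 / 5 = -75.60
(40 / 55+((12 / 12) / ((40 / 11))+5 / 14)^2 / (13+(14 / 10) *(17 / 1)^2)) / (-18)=-3237819 / 80030720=-0.04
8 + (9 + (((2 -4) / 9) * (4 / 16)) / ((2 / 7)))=605 / 36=16.81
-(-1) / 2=1 / 2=0.50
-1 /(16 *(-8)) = 1 /128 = 0.01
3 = 3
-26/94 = -13/47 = -0.28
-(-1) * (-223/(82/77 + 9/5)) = -85855/1103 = -77.84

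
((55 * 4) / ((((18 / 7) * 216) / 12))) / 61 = 385 / 4941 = 0.08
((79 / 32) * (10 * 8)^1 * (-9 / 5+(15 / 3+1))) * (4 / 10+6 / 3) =1990.80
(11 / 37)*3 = 33 / 37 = 0.89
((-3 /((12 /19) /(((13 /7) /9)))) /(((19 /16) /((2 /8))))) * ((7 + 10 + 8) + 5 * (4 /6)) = -1105 /189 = -5.85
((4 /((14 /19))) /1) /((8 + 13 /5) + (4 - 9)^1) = 95 /98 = 0.97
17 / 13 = 1.31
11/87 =0.13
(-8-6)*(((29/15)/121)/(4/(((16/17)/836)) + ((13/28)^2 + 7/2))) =-318304/5061063975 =-0.00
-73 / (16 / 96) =-438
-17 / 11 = -1.55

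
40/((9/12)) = 160/3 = 53.33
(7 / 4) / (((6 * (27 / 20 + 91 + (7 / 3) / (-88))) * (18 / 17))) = 6545 / 2193606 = 0.00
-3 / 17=-0.18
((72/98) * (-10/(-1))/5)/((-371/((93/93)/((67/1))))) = -72/1217993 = -0.00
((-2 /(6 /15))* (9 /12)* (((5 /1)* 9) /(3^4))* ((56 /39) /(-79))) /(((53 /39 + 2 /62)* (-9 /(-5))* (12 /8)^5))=868000 /435906279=0.00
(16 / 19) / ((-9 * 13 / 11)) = -176 / 2223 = -0.08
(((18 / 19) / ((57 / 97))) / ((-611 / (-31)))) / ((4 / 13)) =9021 / 33934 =0.27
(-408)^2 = 166464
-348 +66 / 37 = -12810 / 37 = -346.22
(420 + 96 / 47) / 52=4959 / 611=8.12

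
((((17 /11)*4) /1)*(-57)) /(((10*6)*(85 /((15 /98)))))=-57 /5390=-0.01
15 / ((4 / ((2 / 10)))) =3 / 4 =0.75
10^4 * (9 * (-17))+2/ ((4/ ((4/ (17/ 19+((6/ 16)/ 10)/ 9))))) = -6271460880/ 4099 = -1529997.78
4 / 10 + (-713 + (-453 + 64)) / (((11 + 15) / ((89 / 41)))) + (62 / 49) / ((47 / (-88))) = -576769327 / 6137495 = -93.97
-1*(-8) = 8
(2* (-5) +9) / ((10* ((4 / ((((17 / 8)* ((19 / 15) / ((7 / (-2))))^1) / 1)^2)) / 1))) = -0.01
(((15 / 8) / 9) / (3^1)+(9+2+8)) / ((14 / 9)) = 12.26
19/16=1.19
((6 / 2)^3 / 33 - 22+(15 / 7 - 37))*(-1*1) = 4315 / 77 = 56.04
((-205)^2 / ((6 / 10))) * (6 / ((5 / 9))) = 756450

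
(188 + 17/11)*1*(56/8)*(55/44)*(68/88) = 1240575/968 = 1281.59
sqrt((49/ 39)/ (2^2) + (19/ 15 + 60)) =3 * sqrt(115635)/ 130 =7.85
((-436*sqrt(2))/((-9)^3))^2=380192/531441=0.72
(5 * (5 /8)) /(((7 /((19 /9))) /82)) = 19475 /252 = 77.28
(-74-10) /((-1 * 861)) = 4 /41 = 0.10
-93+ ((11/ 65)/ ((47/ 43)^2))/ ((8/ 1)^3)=-6836923021/ 73515520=-93.00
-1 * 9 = -9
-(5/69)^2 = -25/4761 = -0.01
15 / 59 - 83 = -4882 / 59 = -82.75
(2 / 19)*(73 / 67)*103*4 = 60152 / 1273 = 47.25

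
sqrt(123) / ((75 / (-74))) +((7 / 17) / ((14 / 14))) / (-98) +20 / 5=-6.95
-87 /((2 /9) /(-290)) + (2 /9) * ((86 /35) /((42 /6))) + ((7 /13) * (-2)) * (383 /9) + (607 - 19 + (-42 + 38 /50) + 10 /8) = 65377560553 /573300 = 114037.26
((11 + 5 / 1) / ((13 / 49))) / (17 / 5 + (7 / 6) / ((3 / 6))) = 5880 / 559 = 10.52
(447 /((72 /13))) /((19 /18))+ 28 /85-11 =425003 /6460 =65.79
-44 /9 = -4.89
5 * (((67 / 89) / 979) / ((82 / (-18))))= -3015 / 3572371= -0.00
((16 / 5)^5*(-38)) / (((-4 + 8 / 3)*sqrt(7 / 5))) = 29884416*sqrt(35) / 21875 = 8082.22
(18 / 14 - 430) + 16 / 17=-50905 / 119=-427.77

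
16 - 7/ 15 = 233/ 15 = 15.53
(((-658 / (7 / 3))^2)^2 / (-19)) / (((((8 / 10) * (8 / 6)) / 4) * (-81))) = 292780860 / 19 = 15409518.95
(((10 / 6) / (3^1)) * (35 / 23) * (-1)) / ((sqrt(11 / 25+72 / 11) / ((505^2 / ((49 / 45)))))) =-74915.13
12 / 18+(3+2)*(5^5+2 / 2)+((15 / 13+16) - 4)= 610109 / 39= 15643.82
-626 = -626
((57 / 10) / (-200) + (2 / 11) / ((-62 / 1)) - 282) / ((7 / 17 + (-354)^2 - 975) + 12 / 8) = -3269872429 / 1441631719000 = -0.00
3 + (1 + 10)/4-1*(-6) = 47/4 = 11.75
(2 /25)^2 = 4 /625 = 0.01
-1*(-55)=55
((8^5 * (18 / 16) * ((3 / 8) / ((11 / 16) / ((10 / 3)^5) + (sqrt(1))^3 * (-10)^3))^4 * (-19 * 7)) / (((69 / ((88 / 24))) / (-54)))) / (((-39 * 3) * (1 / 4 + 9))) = -18638910259200000000000000000000 / 72501992303412903856507788537970821598583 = -0.00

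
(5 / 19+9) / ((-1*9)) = -176 / 171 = -1.03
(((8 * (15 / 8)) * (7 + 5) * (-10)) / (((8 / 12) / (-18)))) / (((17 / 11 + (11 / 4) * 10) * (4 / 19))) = 564300 / 71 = 7947.89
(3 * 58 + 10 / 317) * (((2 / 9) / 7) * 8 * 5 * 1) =4413440 / 19971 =220.99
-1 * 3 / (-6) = 1 / 2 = 0.50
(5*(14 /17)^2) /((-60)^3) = -49 /3121200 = -0.00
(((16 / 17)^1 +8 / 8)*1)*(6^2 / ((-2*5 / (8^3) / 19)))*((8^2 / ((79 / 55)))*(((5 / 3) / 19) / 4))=-89210880 / 1343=-66426.57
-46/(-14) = 23/7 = 3.29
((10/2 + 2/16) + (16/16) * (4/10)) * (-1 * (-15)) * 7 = 4641/8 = 580.12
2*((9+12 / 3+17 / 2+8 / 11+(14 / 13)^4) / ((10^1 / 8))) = 59245924 / 1570855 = 37.72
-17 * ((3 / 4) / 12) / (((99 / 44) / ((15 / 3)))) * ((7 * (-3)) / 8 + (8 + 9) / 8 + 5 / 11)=0.11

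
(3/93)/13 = 1/403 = 0.00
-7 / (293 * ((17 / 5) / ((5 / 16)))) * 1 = -175 / 79696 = -0.00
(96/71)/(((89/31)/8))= 23808/6319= 3.77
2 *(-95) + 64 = -126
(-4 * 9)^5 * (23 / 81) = -17169408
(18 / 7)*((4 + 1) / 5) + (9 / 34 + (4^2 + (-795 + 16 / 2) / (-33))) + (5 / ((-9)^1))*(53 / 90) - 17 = 2688626 / 106029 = 25.36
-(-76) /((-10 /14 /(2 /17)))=-1064 /85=-12.52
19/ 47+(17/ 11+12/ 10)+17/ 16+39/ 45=630187/ 124080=5.08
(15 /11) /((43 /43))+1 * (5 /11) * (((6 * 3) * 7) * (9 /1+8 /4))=6945 /11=631.36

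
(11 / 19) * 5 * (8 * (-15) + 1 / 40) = -52789 / 152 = -347.30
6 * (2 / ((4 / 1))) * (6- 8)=-6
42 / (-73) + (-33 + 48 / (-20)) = -13131 / 365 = -35.98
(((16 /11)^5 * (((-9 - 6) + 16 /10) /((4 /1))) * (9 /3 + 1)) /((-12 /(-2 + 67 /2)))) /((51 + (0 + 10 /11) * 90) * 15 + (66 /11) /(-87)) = 5348130816 /46522729165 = 0.11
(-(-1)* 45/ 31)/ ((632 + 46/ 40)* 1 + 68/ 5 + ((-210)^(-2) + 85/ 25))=496125/ 222205024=0.00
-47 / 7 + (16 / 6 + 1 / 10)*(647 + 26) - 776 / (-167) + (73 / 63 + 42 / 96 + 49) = 229717957 / 120240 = 1910.50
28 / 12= 2.33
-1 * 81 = -81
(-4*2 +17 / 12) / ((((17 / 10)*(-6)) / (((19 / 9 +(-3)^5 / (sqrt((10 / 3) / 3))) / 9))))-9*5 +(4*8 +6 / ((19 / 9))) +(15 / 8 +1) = -711*sqrt(10) / 136-13433861 / 1883736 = -23.66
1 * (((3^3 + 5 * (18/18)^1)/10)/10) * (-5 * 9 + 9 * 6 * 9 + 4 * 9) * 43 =164088/25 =6563.52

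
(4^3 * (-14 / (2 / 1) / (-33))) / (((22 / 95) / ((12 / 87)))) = 8.09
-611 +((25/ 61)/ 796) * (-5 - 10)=-29668091/ 48556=-611.01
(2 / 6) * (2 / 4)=0.17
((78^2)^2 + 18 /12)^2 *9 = 49324121342219025 /4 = 12331030335554756.25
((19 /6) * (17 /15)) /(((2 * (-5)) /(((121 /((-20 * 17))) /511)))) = 2299 /9198000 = 0.00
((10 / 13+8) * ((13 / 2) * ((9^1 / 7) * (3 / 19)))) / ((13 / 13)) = 81 / 7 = 11.57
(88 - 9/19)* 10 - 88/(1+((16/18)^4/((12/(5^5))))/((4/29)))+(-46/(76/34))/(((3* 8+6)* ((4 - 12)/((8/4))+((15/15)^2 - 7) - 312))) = 162166770426491/185293070340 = 875.19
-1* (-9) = 9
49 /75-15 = -1076 /75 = -14.35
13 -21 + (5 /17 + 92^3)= 778680.29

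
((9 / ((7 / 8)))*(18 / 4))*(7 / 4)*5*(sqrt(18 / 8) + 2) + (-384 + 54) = 1087.50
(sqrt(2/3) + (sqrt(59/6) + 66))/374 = sqrt(6)/1122 + sqrt(354)/2244 + 3/17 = 0.19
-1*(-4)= 4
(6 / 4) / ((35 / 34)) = 51 / 35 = 1.46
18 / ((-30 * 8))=-3 / 40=-0.08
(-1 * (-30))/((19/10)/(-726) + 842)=217800/6112901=0.04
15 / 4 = 3.75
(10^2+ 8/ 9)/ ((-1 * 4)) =-227/ 9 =-25.22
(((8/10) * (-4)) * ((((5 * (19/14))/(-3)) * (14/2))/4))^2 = 1444/9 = 160.44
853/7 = 121.86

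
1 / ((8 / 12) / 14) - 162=-141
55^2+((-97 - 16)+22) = 2934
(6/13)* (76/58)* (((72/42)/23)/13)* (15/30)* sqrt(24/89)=2736* sqrt(534)/70226429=0.00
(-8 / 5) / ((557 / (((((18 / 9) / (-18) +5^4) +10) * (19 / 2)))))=-434264 / 25065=-17.33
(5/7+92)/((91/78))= 3894/49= 79.47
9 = 9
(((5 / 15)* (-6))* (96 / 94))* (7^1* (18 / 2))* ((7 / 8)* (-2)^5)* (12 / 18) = 112896 / 47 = 2402.04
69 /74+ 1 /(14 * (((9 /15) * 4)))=0.96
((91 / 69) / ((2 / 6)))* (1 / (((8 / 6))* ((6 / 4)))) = 91 / 46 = 1.98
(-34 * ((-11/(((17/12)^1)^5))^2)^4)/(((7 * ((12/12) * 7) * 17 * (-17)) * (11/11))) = 6301171772709376282783625573391169452503039540723712/13759474780008161500360556090999809496137613893546433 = 0.46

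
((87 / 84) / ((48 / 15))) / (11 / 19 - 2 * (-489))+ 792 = 6597096643 / 8329664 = 792.00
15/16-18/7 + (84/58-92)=-299419/3248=-92.19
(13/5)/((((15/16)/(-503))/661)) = -69156464/75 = -922086.19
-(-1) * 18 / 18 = 1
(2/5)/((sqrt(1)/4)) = 8/5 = 1.60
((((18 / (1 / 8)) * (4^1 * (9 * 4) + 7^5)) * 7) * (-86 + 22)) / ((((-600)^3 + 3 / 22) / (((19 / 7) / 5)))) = 1145616384 / 416842105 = 2.75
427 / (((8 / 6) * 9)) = 427 / 12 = 35.58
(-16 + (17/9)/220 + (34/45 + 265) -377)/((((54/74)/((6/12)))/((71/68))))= -661812229/7270560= -91.03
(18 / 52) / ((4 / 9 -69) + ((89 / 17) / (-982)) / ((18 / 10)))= -676107 / 133908359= -0.01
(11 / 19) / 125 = 11 / 2375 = 0.00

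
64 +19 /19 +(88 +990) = 1143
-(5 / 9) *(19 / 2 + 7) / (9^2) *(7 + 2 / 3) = -1265 / 1458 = -0.87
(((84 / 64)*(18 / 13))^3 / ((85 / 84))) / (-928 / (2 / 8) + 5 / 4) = -141776649 / 88699393120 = -0.00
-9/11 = -0.82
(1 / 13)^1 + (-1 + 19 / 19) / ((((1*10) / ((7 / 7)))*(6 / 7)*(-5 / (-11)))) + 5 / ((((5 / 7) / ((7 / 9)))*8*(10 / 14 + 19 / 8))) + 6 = 127462 / 20241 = 6.30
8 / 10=4 / 5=0.80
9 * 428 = 3852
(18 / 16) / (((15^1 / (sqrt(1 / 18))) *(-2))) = -sqrt(2) / 160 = -0.01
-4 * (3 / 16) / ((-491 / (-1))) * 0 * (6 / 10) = 0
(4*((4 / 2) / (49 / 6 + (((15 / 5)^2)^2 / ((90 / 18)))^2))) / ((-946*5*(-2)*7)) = 60 / 134396801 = 0.00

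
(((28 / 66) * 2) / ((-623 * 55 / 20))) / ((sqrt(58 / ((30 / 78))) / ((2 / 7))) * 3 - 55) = -112 * sqrt(3770) / 1464659383 - 800 / 399452559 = -0.00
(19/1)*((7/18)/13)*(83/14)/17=1577/7956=0.20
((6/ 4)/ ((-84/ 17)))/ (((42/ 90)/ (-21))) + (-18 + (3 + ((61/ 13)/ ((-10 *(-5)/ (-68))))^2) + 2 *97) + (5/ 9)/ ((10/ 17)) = 12474514529/ 53235000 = 234.33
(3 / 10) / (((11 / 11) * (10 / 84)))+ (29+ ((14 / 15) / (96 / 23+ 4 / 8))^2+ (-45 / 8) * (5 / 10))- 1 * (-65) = 15600500851 / 166410000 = 93.75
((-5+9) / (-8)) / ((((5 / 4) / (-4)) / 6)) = 48 / 5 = 9.60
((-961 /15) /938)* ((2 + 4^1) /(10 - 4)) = -961 /14070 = -0.07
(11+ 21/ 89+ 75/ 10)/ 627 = 3335/ 111606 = 0.03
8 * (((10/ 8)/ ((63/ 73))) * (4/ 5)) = 584/ 63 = 9.27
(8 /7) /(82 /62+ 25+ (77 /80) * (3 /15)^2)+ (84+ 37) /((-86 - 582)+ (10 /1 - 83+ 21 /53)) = -53900274817 /449070709668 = -0.12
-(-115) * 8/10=92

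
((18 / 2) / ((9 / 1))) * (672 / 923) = 672 / 923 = 0.73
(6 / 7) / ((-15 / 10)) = -4 / 7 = -0.57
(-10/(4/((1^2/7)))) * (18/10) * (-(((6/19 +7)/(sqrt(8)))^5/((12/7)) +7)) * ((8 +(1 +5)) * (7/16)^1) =441/16 +7627660170753 * sqrt(2)/40568406016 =293.46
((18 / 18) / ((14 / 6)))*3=9 / 7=1.29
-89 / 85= -1.05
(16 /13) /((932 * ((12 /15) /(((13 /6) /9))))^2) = 325 /2532907584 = 0.00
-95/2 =-47.50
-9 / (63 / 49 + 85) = -63 / 604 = -0.10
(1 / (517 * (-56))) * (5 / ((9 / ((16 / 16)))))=-5 / 260568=-0.00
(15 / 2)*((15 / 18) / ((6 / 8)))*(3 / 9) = 25 / 9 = 2.78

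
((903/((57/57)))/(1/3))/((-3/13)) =-11739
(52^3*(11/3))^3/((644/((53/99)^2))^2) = 1370924659788487278592/50510101257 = 27141593971.73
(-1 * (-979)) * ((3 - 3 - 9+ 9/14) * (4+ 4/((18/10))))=-50908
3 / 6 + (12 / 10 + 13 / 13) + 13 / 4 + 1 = 139 / 20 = 6.95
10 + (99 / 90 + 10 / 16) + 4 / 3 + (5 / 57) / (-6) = 89219 / 6840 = 13.04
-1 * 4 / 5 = -4 / 5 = -0.80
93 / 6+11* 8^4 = 90143 / 2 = 45071.50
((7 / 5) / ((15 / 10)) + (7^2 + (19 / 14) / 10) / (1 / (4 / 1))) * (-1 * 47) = -194909 / 21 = -9281.38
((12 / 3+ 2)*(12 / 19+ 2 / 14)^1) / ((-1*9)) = -206 / 399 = -0.52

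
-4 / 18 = -2 / 9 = -0.22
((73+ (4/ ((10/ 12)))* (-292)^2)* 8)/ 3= 16373608/ 15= 1091573.87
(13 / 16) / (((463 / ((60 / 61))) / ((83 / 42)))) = 5395 / 1581608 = 0.00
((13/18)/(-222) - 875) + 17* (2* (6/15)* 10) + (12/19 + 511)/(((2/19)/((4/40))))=-252.95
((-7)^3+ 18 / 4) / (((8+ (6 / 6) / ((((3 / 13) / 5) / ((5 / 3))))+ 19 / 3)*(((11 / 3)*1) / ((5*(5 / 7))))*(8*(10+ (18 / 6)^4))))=-456975 / 50898848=-0.01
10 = 10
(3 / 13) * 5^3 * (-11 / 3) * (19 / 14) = -26125 / 182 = -143.54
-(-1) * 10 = 10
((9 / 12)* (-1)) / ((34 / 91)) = -273 / 136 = -2.01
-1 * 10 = -10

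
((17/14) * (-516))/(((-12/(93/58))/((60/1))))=1019745/203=5023.37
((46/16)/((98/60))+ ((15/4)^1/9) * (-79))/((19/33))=-50380/931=-54.11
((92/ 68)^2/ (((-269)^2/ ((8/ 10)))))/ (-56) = -529/ 1463863030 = -0.00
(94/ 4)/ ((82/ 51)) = 2397/ 164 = 14.62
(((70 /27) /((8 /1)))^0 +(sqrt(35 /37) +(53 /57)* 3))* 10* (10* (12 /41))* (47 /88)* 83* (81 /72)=2633175* sqrt(1295) /66748 +47397150 /8569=6950.87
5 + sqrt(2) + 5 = 11.41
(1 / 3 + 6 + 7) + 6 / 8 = 169 / 12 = 14.08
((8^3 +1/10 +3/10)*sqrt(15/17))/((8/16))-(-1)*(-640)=-640 +5124*sqrt(255)/85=322.63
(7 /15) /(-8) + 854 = 102473 /120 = 853.94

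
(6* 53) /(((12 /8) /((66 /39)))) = 4664 /13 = 358.77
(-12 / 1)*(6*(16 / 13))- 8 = -96.62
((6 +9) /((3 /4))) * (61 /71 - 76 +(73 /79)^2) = -658347520 /443111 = -1485.74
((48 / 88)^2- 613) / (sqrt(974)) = -74137 * sqrt(974) / 117854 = -19.63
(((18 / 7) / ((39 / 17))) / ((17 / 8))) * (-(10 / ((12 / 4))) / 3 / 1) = -160 / 273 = -0.59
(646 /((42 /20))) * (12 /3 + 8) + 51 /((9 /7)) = 78353 /21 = 3731.10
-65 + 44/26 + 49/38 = -30637/494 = -62.02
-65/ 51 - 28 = -1493/ 51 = -29.27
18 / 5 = 3.60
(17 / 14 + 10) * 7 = 157 / 2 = 78.50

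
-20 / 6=-10 / 3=-3.33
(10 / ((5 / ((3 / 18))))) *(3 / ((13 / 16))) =16 / 13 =1.23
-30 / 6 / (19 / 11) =-2.89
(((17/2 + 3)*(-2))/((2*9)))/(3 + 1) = -23/72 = -0.32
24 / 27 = 8 / 9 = 0.89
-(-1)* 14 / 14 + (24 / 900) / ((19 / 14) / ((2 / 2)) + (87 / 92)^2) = 10122821 / 10004325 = 1.01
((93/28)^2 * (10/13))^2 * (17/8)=31792210425/207753728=153.03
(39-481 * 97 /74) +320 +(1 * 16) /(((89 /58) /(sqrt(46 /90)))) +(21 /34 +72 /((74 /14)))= -161817 /629 +928 * sqrt(115) /1335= -249.81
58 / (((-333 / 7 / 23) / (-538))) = 5023844 / 333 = 15086.62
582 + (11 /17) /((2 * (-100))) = 1978789 /3400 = 582.00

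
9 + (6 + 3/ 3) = 16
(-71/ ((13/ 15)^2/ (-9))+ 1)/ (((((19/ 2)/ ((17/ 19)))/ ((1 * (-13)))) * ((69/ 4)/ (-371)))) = 382254656/ 17043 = 22428.84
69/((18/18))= 69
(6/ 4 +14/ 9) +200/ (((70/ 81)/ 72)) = 2099905/ 126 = 16665.91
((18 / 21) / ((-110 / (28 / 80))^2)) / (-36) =-7 / 29040000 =-0.00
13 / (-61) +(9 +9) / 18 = 0.79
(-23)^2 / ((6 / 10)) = 2645 / 3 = 881.67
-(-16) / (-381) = -16 / 381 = -0.04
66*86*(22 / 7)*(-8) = -998976 / 7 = -142710.86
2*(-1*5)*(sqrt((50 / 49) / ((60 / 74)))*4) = -40*sqrt(555) / 21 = -44.87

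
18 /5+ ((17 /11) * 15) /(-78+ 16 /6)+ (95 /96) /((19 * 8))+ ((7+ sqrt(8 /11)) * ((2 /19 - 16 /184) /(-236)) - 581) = -71095070486459 /123065352960 - 4 * sqrt(22) /283613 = -577.70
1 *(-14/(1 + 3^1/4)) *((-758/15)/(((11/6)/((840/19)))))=2037504/209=9748.82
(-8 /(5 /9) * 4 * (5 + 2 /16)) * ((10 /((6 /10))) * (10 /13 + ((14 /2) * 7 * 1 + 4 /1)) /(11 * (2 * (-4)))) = 429885 /143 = 3006.19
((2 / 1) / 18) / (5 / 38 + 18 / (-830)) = 15770 / 15597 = 1.01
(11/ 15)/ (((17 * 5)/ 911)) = 10021/ 1275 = 7.86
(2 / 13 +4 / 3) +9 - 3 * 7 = -410 / 39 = -10.51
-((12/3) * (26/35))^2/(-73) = 10816/89425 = 0.12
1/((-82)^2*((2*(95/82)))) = 1/15580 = 0.00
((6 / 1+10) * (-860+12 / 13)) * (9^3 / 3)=-43421184 / 13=-3340091.08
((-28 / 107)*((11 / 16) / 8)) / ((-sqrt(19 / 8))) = 77*sqrt(38) / 32528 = 0.01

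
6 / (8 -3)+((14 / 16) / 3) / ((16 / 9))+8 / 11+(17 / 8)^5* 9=706598303 / 1802240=392.07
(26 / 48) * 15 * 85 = 5525 / 8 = 690.62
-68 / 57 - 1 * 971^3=-52183420895 / 57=-915498612.19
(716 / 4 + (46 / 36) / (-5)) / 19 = 16087 / 1710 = 9.41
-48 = -48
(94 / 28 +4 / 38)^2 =11.99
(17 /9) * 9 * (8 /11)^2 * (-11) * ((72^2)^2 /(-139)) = 29238755328 /1529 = 19122796.16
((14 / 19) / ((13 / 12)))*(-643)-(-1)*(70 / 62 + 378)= -445753 / 7657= -58.22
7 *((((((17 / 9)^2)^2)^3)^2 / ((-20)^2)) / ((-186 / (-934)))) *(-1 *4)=-1109657706527466316279614958868549 / 741827920614914341729257300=-1495842.47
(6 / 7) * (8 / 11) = 48 / 77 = 0.62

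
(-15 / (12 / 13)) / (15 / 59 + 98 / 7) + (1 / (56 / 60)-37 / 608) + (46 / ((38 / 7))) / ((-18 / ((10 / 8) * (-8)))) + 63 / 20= 1244762353 / 161068320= 7.73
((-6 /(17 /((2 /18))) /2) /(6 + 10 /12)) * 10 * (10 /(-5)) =40 /697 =0.06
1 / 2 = 0.50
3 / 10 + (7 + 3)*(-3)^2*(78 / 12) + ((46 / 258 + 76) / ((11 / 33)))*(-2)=55139 / 430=128.23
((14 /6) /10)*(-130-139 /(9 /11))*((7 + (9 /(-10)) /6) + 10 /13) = -37427033 /70200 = -533.15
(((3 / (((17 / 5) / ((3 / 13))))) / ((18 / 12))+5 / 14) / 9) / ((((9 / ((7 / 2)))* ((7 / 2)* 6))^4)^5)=1525 / 1237764478946949624558038849332231274496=0.00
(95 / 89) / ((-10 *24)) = -19 / 4272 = -0.00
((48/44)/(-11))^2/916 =0.00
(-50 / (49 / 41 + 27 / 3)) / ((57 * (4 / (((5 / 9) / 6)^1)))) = -5125 / 2573208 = -0.00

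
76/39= 1.95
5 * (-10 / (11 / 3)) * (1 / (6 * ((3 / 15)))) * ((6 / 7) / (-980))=75 / 7546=0.01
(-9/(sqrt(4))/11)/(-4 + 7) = -3/22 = -0.14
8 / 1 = 8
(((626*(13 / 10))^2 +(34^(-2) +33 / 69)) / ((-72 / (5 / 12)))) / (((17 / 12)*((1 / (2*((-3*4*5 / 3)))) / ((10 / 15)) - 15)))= 146737159981 / 815626782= 179.91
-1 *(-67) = 67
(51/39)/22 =17/286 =0.06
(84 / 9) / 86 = 14 / 129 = 0.11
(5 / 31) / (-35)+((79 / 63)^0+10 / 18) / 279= 17 / 17577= 0.00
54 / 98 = 27 / 49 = 0.55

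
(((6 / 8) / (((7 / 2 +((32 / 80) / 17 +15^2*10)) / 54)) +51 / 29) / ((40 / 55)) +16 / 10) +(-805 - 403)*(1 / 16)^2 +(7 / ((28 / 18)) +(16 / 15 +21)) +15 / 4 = 31613251429 / 1066547616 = 29.64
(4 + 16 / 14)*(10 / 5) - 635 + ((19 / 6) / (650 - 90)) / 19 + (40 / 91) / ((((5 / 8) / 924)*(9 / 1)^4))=-19889438683 / 31842720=-624.61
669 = 669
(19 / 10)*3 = 57 / 10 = 5.70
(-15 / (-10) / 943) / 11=3 / 20746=0.00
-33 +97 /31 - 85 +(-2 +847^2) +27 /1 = 22236893 /31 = 717319.13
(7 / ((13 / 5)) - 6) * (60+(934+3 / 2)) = -85613 / 26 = -3292.81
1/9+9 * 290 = 23491/9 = 2610.11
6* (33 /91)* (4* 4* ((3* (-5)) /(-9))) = 58.02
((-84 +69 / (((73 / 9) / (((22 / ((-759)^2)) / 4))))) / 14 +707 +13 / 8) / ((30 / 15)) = 726699749 / 2068528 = 351.31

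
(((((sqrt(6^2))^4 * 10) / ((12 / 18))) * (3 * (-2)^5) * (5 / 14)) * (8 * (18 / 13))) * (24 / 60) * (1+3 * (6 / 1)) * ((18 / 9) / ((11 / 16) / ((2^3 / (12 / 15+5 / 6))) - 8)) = 39214330675200 / 2746471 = 14278079.28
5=5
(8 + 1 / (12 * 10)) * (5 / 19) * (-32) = -3844 / 57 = -67.44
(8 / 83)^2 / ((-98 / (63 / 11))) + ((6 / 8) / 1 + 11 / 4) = 3712595 / 1060906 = 3.50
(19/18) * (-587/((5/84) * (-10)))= 78071/75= 1040.95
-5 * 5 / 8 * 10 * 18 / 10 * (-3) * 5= 843.75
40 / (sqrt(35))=8*sqrt(35) / 7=6.76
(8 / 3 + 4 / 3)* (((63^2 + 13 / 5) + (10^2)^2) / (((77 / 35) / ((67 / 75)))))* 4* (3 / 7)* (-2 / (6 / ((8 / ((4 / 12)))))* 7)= -599102208 / 275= -2178553.48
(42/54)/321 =7/2889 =0.00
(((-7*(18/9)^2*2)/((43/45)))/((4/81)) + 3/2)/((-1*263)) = 101931/22618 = 4.51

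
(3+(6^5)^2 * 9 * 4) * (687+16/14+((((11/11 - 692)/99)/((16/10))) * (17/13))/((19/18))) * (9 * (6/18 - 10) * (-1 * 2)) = 9836402581007118423/38038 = 258594105394792.53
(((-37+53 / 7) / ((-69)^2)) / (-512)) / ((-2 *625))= -103 / 10664640000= -0.00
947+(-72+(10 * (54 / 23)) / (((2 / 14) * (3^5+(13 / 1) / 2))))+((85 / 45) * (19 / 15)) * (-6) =444832933 / 516465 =861.30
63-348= -285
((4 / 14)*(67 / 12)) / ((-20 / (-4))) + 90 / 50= 89 / 42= 2.12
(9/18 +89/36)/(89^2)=0.00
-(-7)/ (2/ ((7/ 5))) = 49/ 10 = 4.90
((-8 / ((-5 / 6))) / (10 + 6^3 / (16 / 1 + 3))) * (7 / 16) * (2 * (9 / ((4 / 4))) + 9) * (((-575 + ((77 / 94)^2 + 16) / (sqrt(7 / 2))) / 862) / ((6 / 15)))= -884925 / 99992 + 226702395 * sqrt(14) / 6184705184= -8.71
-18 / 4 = -9 / 2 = -4.50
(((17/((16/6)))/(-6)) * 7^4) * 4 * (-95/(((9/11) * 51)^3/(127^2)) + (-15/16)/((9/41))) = 94212627820045/364056768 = 258785.54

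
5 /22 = 0.23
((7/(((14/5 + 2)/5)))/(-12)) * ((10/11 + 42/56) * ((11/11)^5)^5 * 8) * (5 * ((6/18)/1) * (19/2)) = -1213625/9504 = -127.70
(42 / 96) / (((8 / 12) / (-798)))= -8379 / 16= -523.69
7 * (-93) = -651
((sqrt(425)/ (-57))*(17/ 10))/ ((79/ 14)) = -119*sqrt(17)/ 4503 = -0.11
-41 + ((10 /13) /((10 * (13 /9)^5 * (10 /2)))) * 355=-193706690 /4826809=-40.13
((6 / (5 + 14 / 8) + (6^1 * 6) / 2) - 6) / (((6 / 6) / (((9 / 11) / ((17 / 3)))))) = 348 / 187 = 1.86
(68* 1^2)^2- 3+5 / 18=83183 / 18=4621.28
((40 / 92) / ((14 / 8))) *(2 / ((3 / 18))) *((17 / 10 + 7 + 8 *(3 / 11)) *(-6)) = -49248 / 253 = -194.66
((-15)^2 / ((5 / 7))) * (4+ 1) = 1575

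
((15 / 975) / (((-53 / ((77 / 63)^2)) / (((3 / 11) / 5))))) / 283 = -0.00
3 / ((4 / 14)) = 21 / 2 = 10.50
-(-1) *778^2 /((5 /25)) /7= 3026420 /7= 432345.71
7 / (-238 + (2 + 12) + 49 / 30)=-30 / 953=-0.03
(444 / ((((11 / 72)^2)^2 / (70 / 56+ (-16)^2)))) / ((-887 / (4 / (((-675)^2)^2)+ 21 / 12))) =-18884649647007929344 / 45655899609375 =-413630.00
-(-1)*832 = 832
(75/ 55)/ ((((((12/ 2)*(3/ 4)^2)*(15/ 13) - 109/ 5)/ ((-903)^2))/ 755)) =-4801943601000/ 102421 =-46884365.52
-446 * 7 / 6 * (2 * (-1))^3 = 12488 / 3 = 4162.67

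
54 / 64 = 27 / 32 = 0.84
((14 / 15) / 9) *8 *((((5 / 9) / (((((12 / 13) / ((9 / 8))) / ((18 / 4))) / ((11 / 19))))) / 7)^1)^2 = 102245 / 1940736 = 0.05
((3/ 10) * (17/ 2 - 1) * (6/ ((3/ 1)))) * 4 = 18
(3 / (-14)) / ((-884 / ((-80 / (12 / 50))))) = -0.08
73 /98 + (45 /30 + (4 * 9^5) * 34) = 393502646 /49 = 8030666.24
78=78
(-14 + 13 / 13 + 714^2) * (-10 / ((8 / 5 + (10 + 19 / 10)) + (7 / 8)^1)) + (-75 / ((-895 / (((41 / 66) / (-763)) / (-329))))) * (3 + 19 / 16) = -129009431587846143 / 363784311968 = -354631.65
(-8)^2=64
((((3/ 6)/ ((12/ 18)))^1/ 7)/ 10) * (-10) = -3/ 28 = -0.11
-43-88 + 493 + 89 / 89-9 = 354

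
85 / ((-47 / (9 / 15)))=-51 / 47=-1.09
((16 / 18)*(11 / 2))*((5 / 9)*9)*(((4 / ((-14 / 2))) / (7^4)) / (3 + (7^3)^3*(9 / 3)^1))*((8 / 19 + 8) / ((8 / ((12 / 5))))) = -1760 / 14497018541397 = -0.00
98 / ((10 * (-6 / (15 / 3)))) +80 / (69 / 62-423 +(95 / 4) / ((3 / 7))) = -6858583 / 817962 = -8.38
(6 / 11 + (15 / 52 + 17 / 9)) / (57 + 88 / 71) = 995207 / 21286980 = 0.05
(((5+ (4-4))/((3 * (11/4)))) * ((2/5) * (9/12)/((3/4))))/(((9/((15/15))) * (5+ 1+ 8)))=4/2079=0.00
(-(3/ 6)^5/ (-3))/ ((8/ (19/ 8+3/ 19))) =385/ 116736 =0.00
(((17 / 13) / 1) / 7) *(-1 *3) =-51 / 91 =-0.56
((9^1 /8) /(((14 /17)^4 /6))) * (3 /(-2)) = -6765201 /307328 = -22.01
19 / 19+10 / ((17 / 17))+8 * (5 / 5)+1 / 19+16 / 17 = 6458 / 323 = 19.99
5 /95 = 1 /19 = 0.05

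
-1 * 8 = -8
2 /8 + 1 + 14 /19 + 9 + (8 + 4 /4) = 1519 /76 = 19.99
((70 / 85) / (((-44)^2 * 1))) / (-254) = -7 / 4179824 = -0.00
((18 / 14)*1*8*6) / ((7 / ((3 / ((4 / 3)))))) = 19.84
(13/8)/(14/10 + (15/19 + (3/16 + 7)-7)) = 2470/3613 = 0.68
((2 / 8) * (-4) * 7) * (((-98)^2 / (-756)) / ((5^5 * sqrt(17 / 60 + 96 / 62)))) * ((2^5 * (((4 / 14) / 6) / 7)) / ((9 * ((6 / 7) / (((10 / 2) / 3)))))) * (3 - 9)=-21952 * sqrt(1584255) / 4656943125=-0.01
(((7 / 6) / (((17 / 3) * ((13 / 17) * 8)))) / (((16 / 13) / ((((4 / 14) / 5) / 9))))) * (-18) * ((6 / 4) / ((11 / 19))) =-57 / 7040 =-0.01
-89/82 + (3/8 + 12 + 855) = 284143/328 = 866.29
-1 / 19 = -0.05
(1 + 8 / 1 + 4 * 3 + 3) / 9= 8 / 3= 2.67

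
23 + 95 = 118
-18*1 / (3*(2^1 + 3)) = -6 / 5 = -1.20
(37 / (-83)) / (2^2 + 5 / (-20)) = -148 / 1245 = -0.12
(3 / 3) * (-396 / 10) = -198 / 5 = -39.60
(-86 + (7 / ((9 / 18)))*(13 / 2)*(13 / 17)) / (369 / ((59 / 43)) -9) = -1829 / 28968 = -0.06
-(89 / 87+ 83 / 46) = -11315 / 4002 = -2.83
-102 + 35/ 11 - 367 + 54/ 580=-1485663/ 3190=-465.73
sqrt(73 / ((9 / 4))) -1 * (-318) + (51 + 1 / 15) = 2 * sqrt(73) / 3 + 5536 / 15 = 374.76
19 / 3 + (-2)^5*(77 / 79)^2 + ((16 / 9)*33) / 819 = -367947079 / 15334137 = -24.00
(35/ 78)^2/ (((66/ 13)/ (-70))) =-42875/ 15444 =-2.78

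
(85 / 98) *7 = 85 / 14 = 6.07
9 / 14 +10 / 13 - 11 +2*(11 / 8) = -2489 / 364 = -6.84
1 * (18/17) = 18/17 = 1.06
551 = 551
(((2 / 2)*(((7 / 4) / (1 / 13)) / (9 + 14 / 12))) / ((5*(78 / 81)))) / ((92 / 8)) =567 / 14030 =0.04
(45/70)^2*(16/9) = 36/49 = 0.73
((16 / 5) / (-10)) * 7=-56 / 25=-2.24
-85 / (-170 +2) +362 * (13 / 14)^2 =367663 / 1176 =312.64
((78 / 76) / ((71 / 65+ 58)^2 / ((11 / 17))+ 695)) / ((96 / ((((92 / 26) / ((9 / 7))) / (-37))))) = -7482475 / 57318753342528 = -0.00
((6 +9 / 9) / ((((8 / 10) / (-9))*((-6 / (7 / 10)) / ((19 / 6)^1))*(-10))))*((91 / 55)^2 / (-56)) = 1101373 / 7744000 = 0.14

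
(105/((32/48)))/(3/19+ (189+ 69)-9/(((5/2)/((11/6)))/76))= -9975/15418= -0.65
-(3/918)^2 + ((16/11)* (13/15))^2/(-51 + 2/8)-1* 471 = -27084078164399/57499526700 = -471.03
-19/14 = -1.36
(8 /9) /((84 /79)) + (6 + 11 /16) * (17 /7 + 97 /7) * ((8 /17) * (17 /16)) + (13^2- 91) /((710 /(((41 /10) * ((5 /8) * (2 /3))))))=55.48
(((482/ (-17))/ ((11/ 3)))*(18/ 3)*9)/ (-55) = 7.59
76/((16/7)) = 133/4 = 33.25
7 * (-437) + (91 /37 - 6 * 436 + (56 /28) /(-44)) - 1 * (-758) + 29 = -3976867 /814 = -4885.59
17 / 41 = 0.41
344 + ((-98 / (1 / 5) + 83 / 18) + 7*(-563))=-73483 / 18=-4082.39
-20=-20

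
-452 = -452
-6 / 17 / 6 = -1 / 17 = -0.06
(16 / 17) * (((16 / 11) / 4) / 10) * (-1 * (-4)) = 128 / 935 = 0.14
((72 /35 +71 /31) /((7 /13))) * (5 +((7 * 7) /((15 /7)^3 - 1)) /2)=2889874767 /46056080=62.75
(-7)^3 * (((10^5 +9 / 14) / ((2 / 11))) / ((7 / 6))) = -323402079 / 2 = -161701039.50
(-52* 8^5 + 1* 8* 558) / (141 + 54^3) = -1699472 / 157605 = -10.78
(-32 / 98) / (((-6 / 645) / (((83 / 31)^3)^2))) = 562337442194680 / 43487680369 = 12930.96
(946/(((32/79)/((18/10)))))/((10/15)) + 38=1014989/160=6343.68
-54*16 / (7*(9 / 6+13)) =-1728 / 203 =-8.51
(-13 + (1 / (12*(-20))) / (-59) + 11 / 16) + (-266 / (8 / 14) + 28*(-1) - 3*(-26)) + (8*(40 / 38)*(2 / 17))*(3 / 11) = -1344365942 / 3144405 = -427.54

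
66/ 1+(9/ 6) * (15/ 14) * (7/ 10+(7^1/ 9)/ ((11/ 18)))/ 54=34879/ 528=66.06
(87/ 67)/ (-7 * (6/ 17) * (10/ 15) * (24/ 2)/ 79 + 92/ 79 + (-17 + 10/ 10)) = -116841/ 1357420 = -0.09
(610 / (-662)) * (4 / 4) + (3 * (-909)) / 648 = -5.13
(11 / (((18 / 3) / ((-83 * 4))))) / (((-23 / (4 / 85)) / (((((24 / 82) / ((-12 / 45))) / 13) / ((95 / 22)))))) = -482064 / 19798285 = -0.02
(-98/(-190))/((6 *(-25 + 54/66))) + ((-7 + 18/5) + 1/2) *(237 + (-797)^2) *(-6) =239489430187/21660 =11056760.40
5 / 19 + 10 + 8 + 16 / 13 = 4815 / 247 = 19.49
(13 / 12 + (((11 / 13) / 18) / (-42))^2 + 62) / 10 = 1218638609 / 193179168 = 6.31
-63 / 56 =-9 / 8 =-1.12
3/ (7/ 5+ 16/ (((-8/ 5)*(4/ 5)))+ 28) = 30/ 169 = 0.18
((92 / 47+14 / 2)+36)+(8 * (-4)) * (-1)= 3617 / 47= 76.96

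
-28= -28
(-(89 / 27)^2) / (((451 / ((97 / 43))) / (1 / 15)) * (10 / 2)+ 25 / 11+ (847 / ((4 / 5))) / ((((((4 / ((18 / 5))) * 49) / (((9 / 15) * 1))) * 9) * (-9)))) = -2366477960 / 3266225424999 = -0.00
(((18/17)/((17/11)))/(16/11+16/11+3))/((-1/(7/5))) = -15246/93925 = -0.16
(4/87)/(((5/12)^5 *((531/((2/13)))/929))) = 68493312/69509375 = 0.99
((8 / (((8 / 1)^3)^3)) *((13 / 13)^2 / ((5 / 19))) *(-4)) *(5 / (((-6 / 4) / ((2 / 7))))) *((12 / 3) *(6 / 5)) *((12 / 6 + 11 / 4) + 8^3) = 39273 / 18350080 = 0.00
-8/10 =-4/5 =-0.80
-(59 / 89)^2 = -3481 / 7921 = -0.44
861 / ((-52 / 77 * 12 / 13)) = -22099 / 16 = -1381.19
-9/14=-0.64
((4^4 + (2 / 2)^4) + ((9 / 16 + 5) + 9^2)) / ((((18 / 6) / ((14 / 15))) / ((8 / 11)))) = 38479 / 495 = 77.74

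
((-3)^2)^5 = 59049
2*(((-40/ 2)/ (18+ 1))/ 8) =-5/ 19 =-0.26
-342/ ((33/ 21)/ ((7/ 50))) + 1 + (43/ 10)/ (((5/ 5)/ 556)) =649366/ 275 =2361.33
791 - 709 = 82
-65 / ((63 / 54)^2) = -2340 / 49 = -47.76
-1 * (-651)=651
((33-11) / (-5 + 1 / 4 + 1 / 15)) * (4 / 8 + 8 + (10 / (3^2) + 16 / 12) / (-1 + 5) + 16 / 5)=-48752 / 843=-57.83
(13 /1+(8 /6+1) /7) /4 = 10 /3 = 3.33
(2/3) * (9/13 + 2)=70/39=1.79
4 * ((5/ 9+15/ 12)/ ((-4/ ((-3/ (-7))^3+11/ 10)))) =-52559/ 24696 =-2.13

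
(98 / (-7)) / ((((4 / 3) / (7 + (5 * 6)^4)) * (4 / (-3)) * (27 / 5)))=28350245 / 24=1181260.21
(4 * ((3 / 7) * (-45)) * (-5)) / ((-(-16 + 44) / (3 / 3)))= -675 / 49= -13.78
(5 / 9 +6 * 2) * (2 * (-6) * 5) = -2260 / 3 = -753.33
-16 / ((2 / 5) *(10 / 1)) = -4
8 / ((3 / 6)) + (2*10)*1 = 36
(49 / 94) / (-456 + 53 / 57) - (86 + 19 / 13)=-2772344751 / 31697458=-87.46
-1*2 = -2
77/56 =11/8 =1.38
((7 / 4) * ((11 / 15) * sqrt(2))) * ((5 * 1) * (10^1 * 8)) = 1540 * sqrt(2) / 3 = 725.96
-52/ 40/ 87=-13/ 870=-0.01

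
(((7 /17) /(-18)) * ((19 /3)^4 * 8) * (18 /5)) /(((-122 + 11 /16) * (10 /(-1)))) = -58383808 /66818925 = -0.87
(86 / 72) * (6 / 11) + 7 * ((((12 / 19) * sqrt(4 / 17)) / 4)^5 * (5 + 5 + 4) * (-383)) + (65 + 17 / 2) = 2447 / 33-291864384 * sqrt(17) / 12165074387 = 74.05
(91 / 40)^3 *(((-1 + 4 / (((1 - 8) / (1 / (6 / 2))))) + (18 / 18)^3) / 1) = -107653 / 48000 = -2.24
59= 59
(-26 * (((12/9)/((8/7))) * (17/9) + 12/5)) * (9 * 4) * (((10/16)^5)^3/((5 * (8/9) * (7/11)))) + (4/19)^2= -227106697478273507/177821816536956928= -1.28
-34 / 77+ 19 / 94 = -1733 / 7238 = -0.24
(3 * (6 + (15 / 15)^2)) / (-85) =-21 / 85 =-0.25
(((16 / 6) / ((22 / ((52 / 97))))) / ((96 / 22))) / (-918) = -13 / 801414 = -0.00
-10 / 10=-1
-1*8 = -8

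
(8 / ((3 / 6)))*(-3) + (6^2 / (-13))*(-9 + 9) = -48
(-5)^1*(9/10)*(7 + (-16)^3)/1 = 36801/2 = 18400.50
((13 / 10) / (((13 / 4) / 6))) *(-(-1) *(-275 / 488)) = -165 / 122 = -1.35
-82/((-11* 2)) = 41/11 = 3.73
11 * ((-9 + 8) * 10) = -110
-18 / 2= -9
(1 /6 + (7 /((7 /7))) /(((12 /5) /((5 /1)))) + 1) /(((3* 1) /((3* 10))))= 315 /2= 157.50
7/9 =0.78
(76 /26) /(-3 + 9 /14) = -1.24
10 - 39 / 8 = 41 / 8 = 5.12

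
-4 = -4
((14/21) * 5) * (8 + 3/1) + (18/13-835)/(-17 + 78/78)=55391/624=88.77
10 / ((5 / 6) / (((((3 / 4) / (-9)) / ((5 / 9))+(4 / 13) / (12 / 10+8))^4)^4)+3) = 93077713114335237441079445653740235742174649630 / 6685885772994835563516541683077754202691014522070722652394889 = 0.00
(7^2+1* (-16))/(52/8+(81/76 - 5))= 836/65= 12.86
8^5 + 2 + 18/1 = 32788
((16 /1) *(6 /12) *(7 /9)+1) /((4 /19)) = 1235 /36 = 34.31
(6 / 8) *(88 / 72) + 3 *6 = 227 / 12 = 18.92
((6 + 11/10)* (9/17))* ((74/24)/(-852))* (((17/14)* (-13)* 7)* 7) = 3367/320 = 10.52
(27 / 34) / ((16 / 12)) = 81 / 136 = 0.60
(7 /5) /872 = 7 /4360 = 0.00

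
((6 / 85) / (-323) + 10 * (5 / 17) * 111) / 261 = 995916 / 796195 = 1.25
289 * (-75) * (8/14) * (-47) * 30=122247000/7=17463857.14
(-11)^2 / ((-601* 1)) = -121 / 601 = -0.20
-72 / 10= -36 / 5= -7.20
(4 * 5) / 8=2.50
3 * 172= 516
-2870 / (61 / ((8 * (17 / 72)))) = -48790 / 549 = -88.87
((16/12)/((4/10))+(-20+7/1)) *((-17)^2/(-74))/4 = 8381/888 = 9.44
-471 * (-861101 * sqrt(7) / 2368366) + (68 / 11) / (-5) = -68 / 55 + 405578571 * sqrt(7) / 2368366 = 451.84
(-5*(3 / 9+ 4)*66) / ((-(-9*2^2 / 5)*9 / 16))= -28600 / 81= -353.09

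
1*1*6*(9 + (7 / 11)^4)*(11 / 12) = 67085 / 1331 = 50.40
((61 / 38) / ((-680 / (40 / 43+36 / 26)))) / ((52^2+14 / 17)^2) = -670939 / 898258042608160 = -0.00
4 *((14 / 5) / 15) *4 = 224 / 75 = 2.99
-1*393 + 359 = -34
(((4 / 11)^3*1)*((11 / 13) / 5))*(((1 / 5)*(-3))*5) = -0.02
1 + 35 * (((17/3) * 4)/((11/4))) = 9553/33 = 289.48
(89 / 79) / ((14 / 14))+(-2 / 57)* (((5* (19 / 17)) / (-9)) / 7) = 286747 / 253827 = 1.13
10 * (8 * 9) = 720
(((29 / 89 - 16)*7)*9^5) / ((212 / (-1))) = 576613485 / 18868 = 30560.39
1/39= 0.03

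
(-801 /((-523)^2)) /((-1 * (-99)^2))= 89 /297873081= 0.00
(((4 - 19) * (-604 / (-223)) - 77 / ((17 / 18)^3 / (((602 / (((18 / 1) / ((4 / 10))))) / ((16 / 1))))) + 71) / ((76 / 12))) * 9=-65.44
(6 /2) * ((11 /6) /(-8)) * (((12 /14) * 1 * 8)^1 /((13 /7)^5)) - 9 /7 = -3896268 /2599051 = -1.50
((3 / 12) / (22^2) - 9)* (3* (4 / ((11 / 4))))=-52269 / 1331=-39.27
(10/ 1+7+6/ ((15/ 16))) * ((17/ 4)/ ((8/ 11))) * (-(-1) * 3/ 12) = 21879/ 640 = 34.19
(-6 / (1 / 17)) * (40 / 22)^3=-816000 / 1331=-613.07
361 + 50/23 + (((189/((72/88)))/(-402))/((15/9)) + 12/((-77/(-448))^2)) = 1433967157/1864610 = 769.04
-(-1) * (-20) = -20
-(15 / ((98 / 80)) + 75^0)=-649 / 49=-13.24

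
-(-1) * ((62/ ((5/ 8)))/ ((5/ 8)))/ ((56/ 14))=992/ 25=39.68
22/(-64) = -11/32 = -0.34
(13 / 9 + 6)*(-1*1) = -67 / 9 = -7.44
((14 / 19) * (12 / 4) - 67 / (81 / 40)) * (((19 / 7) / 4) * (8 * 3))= -502.84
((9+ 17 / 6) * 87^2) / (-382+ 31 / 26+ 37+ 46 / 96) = -55889496 / 214237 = -260.88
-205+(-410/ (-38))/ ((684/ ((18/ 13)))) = -1923925/ 9386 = -204.98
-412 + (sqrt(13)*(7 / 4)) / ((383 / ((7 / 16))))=-412 + 49*sqrt(13) / 24512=-411.99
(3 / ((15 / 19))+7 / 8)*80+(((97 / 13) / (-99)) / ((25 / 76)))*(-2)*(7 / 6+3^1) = 1451386 / 3861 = 375.91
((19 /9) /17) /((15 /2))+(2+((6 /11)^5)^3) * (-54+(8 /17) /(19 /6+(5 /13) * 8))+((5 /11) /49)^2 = -1208839559782756662514604579 /11209702544723134523370915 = -107.84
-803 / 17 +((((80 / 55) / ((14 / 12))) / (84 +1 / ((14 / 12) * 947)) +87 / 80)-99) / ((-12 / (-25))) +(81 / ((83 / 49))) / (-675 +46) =-2571194852878423 / 10233009703488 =-251.26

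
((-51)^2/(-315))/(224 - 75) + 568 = 2961831/5215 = 567.94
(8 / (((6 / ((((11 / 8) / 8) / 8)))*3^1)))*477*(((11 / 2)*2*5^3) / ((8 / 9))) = 7214625 / 1024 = 7045.53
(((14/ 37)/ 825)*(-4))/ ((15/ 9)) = -56/ 50875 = -0.00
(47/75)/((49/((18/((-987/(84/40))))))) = -3/6125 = -0.00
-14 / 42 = -0.33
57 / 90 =19 / 30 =0.63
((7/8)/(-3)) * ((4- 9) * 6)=35/4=8.75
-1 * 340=-340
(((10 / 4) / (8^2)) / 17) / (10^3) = 1 / 435200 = 0.00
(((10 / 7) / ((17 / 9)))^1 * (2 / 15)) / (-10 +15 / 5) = -12 / 833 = -0.01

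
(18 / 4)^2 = 81 / 4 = 20.25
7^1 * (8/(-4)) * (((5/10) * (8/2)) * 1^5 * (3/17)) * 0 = 0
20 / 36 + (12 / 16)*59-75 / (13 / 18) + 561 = 234917 / 468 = 501.96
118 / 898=59 / 449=0.13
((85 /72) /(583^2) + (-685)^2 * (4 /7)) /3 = 45931511815795 /513912168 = 89376.19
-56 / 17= -3.29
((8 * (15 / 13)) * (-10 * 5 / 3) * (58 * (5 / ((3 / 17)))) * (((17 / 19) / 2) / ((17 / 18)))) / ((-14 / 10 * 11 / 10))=1479000000 / 19019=77764.34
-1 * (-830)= 830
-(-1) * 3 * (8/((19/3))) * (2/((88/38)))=36/11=3.27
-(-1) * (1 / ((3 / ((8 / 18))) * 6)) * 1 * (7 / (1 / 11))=154 / 81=1.90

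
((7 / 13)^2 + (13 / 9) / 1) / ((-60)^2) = 1319 / 2737800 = 0.00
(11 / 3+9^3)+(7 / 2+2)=4429 / 6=738.17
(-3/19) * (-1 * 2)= 6/19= 0.32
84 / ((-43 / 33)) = -2772 / 43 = -64.47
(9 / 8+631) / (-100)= -5057 / 800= -6.32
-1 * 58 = -58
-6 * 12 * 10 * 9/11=-6480/11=-589.09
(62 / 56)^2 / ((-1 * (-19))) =961 / 14896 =0.06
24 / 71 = 0.34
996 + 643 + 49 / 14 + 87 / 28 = 46077 / 28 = 1645.61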